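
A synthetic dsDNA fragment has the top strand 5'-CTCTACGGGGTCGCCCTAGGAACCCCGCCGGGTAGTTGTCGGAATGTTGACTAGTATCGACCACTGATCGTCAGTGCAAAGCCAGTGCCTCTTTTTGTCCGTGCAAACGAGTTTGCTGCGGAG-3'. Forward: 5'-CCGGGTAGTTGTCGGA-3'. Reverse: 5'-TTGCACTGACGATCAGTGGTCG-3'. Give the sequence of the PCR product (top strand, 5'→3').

Scanning the template, CCGGGTAGTTGTCGGA occurs at positions 28–43; this primer anneals to the bottom strand there with its 3' end pointing downstream.
Taking the reverse complement of TTGCACTGACGATCAGTGGTCG gives CGACCACTGATCGTCAGTGCAA, found at positions 58–79 on the template; the primer anneals here to the top strand with its 3' end pointing upstream.
The product is the template from position 28 through 79 (52 bp).

5'-CCGGGTAGTTGTCGGAATGTTGACTAGTATCGACCACTGATCGTCAGTGCAA-3'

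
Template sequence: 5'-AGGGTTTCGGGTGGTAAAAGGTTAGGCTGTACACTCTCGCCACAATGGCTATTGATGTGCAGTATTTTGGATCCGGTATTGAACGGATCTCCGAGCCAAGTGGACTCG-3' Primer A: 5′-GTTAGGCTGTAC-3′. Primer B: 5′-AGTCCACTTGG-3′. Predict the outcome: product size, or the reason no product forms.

Yes — an 86 bp product.

Primer A (GTTAGGCTGTAC) matches the top strand at positions 21–32; it acts as a forward primer.
Primer B's reverse complement is CCAAGTGGACT, matching the top strand at positions 96–106; it acts as a reverse primer.
The 3' ends face each other across positions 21–106, giving an 86 bp product.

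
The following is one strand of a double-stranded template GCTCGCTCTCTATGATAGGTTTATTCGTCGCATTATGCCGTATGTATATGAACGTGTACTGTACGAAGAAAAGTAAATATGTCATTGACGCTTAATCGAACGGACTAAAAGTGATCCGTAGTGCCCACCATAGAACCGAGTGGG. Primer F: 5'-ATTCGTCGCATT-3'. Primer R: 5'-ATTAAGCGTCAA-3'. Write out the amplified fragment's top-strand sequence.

Forward primer ATTCGTCGCATT is found on the top strand at positions 23–34.
Taking the reverse complement of ATTAAGCGTCAA gives TTGACGCTTAAT, found at positions 85–96 on the template; the primer anneals here to the top strand with its 3' end pointing upstream.
The product is the template from position 23 through 96 (74 bp).

5'-ATTCGTCGCATTATGCCGTATGTATATGAACGTGTACTGTACGAAGAAAAGTAAATATGTCATTGACGCTTAAT-3'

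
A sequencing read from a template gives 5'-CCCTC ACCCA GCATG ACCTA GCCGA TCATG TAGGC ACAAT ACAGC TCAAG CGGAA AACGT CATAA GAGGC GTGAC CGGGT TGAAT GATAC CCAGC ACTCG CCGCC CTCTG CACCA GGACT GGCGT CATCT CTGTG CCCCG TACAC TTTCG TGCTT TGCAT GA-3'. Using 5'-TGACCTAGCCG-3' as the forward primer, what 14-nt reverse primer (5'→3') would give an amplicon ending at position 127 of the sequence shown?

The forward primer binds at positions 14–24; the product's 3' end on the top strand is position 127.
The reverse primer anneals to the top strand over positions 114–127, i.e. to CAGGACTGGCGTCA.
Its sequence written 5'→3' is the reverse complement: TGACGCCAGTCCTG.

5'-TGACGCCAGTCCTG-3'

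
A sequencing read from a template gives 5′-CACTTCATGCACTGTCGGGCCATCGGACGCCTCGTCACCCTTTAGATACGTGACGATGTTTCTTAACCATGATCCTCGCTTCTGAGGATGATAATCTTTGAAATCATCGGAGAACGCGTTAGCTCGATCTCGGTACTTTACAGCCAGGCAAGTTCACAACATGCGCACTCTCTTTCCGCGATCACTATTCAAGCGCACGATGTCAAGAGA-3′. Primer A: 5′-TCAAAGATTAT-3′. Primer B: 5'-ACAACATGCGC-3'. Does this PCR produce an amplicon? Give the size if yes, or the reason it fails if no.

No product — the primers' 3' ends point away from each other.

Primer A (TCAAAGATTAT) has reverse complement ATAATCTTTGA, which matches the top strand at positions 91–101; primer A anneals to the top strand there with its 3' end pointing upstream toward position 91.
Primer B (ACAACATGCGC) matches the top strand directly at positions 156–166; it anneals to the bottom strand with its 3' end pointing downstream toward position 166.
The 3' ends diverge (primer A extends toward position 1, primer B toward position 210), so the primers never converge on a shared product.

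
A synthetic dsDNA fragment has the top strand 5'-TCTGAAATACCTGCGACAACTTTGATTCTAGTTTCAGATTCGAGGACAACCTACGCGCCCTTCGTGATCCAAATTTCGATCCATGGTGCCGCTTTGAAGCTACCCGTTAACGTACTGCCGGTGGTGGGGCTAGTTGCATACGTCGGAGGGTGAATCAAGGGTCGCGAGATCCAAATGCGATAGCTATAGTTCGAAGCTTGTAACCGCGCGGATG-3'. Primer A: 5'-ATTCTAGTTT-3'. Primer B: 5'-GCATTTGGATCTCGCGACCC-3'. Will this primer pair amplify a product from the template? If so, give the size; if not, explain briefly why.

Yes — a 154 bp product.

Primer A (ATTCTAGTTT) matches the top strand at positions 25–34; it acts as a forward primer.
Primer B's reverse complement is GGGTCGCGAGATCCAAATGC, matching the top strand at positions 159–178; it acts as a reverse primer.
The 3' ends face each other across positions 25–178, giving a 154 bp product.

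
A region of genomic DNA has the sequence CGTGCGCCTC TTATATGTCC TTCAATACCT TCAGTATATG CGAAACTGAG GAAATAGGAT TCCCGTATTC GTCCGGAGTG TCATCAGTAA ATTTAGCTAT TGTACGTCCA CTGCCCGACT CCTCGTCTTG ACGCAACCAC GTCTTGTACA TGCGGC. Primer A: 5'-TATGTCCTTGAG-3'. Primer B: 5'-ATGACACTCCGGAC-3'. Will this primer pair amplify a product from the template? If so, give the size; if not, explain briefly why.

No product — primer A has no binding site in the template.

Primer A (TATGTCCTTGAG) does not match the top strand, and its reverse complement CTCAAGGACATA does not match either.
With no annealing site for primer A, no amplification occurs.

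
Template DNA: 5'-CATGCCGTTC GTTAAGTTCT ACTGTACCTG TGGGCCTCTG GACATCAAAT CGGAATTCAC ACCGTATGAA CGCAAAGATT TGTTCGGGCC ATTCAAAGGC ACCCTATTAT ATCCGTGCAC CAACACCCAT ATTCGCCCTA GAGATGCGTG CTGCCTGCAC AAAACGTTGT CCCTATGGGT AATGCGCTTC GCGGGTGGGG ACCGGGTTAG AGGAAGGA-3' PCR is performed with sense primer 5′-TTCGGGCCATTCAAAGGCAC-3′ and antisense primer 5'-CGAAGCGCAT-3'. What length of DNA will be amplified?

109 bp

The forward primer matches the template at positions 83–102.
Taking the reverse complement of CGAAGCGCAT gives ATGCGCTTCG, found at positions 182–191 on the template; the primer anneals here to the top strand with its 3' end pointing upstream.
Amplicon spans positions 83–191: 109 bp.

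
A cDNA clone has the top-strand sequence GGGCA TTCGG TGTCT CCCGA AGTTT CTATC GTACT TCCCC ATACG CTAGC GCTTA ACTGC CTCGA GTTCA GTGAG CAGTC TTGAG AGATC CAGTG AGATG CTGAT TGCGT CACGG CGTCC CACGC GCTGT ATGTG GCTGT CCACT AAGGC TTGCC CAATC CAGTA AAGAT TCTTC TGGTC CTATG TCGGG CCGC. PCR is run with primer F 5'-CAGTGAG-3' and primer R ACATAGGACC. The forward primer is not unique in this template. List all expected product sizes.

118 bp, 96 bp

The forward primer CAGTGAG matches the top strand at positions 69–75, 91–97.
The reverse primer's reverse complement is GGTCCTATGT, matching at positions 177–186.
Each forward site pairs with the reverse site to give a product ending at position 186: sizes 118, 96 bp.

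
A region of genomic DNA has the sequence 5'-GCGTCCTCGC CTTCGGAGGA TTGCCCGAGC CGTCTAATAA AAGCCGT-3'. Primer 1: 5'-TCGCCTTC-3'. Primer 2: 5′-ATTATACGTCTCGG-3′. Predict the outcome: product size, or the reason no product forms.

No product — primer 2 has no binding site in the template.

Primer 2 (ATTATACGTCTCGG) does not match the top strand, and its reverse complement CCGAGACGTATAAT does not match either.
With no annealing site for primer 2, no amplification occurs.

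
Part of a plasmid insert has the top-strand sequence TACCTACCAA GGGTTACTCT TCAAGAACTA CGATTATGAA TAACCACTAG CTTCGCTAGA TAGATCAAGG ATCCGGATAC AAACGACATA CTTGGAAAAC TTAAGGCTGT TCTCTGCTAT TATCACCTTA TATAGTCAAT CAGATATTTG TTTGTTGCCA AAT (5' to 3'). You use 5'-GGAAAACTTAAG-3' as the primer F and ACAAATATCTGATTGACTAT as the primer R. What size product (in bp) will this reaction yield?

58 bp

Forward primer GGAAAACTTAAG is found on the top strand at positions 94–105.
Taking the reverse complement of ACAAATATCTGATTGACTAT gives ATAGTCAATCAGATATTTGT, found at positions 132–151 on the template; the primer anneals here to the top strand with its 3' end pointing upstream.
Product length = (reverse-primer end) − (forward-primer start) + 1 = 151 − 94 + 1 = 58 bp.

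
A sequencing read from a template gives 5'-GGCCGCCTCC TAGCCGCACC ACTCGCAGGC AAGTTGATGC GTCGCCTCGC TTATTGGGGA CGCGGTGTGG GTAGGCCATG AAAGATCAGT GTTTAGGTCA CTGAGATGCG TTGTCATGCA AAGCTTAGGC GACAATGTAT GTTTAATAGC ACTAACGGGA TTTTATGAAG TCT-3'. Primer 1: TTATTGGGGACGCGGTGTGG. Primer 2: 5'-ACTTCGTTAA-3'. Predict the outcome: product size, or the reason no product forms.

No product — primer 2 has no binding site in the template.

Primer 2 (ACTTCGTTAA) does not match the top strand, and its reverse complement TTAACGAAGT does not match either.
With no annealing site for primer 2, no amplification occurs.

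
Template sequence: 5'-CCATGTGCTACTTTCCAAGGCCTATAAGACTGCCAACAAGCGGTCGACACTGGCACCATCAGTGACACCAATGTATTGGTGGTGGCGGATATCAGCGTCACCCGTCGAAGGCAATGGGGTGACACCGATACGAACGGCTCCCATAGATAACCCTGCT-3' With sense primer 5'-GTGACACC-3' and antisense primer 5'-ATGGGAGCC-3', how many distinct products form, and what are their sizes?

Two products: 83 bp, 26 bp

The forward primer GTGACACC matches the top strand at positions 62–69, 119–126.
The reverse primer's reverse complement is GGCTCCCAT, matching at positions 136–144.
Each forward site pairs with the reverse site to give a product ending at position 144: sizes 83, 26 bp.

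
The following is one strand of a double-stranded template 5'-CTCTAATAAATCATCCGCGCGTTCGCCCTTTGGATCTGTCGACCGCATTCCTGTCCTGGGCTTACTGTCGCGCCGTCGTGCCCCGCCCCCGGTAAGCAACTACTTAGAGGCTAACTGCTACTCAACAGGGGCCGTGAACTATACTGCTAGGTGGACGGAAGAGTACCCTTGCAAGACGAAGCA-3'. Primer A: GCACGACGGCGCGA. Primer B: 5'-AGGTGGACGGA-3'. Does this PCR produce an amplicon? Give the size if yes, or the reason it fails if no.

No product — the primers' 3' ends point away from each other.

Primer A (GCACGACGGCGCGA) has reverse complement TCGCGCCGTCGTGC, which matches the top strand at positions 68–81; primer A anneals to the top strand there with its 3' end pointing upstream toward position 68.
Primer B (AGGTGGACGGA) matches the top strand directly at positions 149–159; it anneals to the bottom strand with its 3' end pointing downstream toward position 159.
The 3' ends diverge (primer A extends toward position 1, primer B toward position 183), so the primers never converge on a shared product.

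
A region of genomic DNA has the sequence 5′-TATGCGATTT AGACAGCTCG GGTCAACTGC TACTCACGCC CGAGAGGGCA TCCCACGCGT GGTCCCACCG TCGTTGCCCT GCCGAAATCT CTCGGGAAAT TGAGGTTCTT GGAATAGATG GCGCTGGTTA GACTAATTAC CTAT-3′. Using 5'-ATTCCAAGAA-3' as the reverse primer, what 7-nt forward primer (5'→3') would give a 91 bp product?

5'-AACTGCT-3'

The reverse primer's reverse complement TTCTTGGAAT matches the template at positions 106–115, so the product ends at position 115.
A 91 bp product then starts at position 115 − 91 + 1 = 25.
The forward primer is identical to the top strand there: AACTGCT.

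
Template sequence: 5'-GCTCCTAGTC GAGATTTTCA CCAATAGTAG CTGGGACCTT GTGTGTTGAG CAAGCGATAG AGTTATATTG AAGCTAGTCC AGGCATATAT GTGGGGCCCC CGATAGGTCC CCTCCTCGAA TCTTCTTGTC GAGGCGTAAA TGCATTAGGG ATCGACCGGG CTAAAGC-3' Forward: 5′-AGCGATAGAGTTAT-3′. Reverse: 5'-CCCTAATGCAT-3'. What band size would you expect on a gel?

Forward primer AGCGATAGAGTTAT is found on the top strand at positions 53–66.
Reverse complement of the reverse primer: ATGCATTAGGG. This occurs on the top strand at positions 140–150.
Product length = (reverse-primer end) − (forward-primer start) + 1 = 150 − 53 + 1 = 98 bp.

98 bp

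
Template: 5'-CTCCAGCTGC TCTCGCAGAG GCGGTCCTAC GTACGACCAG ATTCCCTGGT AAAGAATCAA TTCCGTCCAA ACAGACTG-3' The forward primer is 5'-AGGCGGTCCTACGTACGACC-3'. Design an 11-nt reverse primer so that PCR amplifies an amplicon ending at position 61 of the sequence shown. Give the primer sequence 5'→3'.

The forward primer binds at positions 19–38; the product's 3' end on the top strand is position 61.
The reverse primer anneals to the top strand over positions 51–61, i.e. to AAAGAATCAAT.
Its sequence written 5'→3' is the reverse complement: ATTGATTCTTT.

5'-ATTGATTCTTT-3'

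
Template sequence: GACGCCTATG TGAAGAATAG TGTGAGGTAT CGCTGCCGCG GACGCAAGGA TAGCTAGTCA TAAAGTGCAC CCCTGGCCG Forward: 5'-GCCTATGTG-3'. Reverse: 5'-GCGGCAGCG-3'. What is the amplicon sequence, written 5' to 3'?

The forward primer matches the template at positions 4–12.
Reverse complement of the reverse primer: CGCTGCCGC. This occurs on the top strand at positions 31–39.
The product is the template from position 4 through 39 (36 bp).

5'-GCCTATGTGAAGAATAGTGTGAGGTATCGCTGCCGC-3'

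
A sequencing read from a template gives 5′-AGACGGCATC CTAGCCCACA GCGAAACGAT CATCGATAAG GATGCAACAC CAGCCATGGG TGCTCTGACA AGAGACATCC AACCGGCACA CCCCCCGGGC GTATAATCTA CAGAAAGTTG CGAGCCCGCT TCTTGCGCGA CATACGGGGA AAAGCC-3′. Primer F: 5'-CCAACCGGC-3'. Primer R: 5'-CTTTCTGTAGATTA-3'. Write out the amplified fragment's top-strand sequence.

5'-CCAACCGGCACACCCCCCGGGCGTATAATCTACAGAAAG-3'

Forward primer CCAACCGGC is found on the top strand at positions 79–87.
Reverse complement of the reverse primer: TAATCTACAGAAAG. This occurs on the top strand at positions 104–117.
The product is the template from position 79 through 117 (39 bp).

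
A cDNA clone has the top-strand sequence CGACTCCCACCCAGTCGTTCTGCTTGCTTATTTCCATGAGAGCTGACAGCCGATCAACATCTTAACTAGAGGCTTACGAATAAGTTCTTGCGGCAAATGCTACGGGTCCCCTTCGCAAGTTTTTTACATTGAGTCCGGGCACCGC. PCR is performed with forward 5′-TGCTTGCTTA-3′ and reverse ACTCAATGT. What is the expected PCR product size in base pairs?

114 bp

Scanning the template, TGCTTGCTTA occurs at positions 21–30; this primer anneals to the bottom strand there with its 3' end pointing downstream.
The reverse primer's reverse complement is ACATTGAGT, which matches the template at positions 126–134.
Amplicon spans positions 21–134: 114 bp.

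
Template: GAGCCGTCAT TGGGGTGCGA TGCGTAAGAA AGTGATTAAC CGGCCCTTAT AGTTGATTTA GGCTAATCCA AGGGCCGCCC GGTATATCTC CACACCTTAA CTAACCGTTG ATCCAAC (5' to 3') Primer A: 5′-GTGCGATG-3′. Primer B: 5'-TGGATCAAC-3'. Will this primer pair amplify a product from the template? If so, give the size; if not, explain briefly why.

Yes — a 101 bp product.

Primer A (GTGCGATG) matches the top strand at positions 15–22; it acts as a forward primer.
Primer B's reverse complement is GTTGATCCA, matching the top strand at positions 107–115; it acts as a reverse primer.
The 3' ends face each other across positions 15–115, giving a 101 bp product.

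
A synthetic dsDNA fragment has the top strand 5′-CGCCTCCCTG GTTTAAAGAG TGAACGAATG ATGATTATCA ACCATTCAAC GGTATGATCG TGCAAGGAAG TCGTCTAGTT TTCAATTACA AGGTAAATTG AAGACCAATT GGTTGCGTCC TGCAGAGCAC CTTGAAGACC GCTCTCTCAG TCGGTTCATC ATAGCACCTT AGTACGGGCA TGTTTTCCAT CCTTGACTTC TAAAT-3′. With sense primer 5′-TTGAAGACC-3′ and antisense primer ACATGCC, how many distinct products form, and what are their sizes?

The forward primer TTGAAGACC matches the top strand at positions 98–106, 132–140.
The reverse primer's reverse complement is GGCATGT, matching at positions 177–183.
Each forward site pairs with the reverse site to give a product ending at position 183: sizes 86, 52 bp.

Two products: 86 bp, 52 bp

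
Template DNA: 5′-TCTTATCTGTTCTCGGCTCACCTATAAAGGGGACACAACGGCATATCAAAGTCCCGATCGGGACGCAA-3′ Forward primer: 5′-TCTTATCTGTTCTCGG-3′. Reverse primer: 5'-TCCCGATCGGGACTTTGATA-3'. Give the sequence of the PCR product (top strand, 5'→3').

The forward primer matches the template at positions 1–16.
Taking the reverse complement of TCCCGATCGGGACTTTGATA gives TATCAAAGTCCCGATCGGGA, found at positions 44–63 on the template; the primer anneals here to the top strand with its 3' end pointing upstream.
The product is the template from position 1 through 63 (63 bp).

5'-TCTTATCTGTTCTCGGCTCACCTATAAAGGGGACACAACGGCATATCAAAGTCCCGATCGGGA-3'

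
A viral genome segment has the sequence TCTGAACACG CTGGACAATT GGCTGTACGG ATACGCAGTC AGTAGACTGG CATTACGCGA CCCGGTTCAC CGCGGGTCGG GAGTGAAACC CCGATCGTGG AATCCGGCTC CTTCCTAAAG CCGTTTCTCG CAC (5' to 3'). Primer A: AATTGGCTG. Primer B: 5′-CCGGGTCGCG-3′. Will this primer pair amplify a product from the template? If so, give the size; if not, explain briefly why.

Yes — a 49 bp product.

Primer A (AATTGGCTG) matches the top strand at positions 17–25; it acts as a forward primer.
Primer B's reverse complement is CGCGACCCGG, matching the top strand at positions 56–65; it acts as a reverse primer.
The 3' ends face each other across positions 17–65, giving a 49 bp product.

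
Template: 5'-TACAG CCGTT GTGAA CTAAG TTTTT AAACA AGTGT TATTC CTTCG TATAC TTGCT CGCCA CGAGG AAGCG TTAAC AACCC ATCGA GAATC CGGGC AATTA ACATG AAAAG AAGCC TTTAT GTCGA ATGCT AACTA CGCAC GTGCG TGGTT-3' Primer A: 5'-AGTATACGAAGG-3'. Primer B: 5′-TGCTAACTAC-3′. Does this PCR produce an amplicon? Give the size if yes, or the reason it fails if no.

No product — the primers' 3' ends point away from each other.

Primer A (AGTATACGAAGG) has reverse complement CCTTCGTATACT, which matches the top strand at positions 40–51; primer A anneals to the top strand there with its 3' end pointing upstream toward position 40.
Primer B (TGCTAACTAC) matches the top strand directly at positions 127–136; it anneals to the bottom strand with its 3' end pointing downstream toward position 136.
The 3' ends diverge (primer A extends toward position 1, primer B toward position 150), so the primers never converge on a shared product.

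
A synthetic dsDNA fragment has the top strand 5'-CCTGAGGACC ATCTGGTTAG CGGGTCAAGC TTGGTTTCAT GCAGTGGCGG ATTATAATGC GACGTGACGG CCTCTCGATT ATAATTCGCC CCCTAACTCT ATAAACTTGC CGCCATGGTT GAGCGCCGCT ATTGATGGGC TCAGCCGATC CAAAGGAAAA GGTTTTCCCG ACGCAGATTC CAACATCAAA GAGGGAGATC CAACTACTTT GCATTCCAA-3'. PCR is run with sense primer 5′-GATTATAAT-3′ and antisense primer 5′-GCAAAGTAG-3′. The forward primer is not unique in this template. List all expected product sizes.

163 bp, 136 bp

The forward primer GATTATAAT matches the top strand at positions 50–58, 77–85.
The reverse primer's reverse complement is CTACTTTGC, matching at positions 204–212.
Each forward site pairs with the reverse site to give a product ending at position 212: sizes 163, 136 bp.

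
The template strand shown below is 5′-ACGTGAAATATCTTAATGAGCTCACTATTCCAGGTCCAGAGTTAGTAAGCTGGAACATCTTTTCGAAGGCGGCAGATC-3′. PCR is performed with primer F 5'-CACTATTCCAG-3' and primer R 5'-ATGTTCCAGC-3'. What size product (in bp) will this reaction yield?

36 bp

The forward primer matches the template at positions 23–33.
Reverse complement of the reverse primer: GCTGGAACAT. This occurs on the top strand at positions 49–58.
The product runs from position 23 to position 58, so its length is 58 − 23 + 1 = 36 bp.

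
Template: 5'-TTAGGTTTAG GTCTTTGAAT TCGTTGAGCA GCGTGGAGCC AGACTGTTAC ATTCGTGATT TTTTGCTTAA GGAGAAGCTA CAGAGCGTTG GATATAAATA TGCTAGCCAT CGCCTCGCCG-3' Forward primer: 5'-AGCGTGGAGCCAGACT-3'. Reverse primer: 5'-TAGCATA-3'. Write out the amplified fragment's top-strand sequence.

5'-AGCGTGGAGCCAGACTGTTACATTCGTGATTTTTTGCTTAAGGAGAAGCTACAGAGCGTTGGATATAAATATGCTA-3'

Scanning the template, AGCGTGGAGCCAGACT occurs at positions 30–45; this primer anneals to the bottom strand there with its 3' end pointing downstream.
The reverse primer's reverse complement is TATGCTA, which matches the template at positions 99–105.
The product is the template from position 30 through 105 (76 bp).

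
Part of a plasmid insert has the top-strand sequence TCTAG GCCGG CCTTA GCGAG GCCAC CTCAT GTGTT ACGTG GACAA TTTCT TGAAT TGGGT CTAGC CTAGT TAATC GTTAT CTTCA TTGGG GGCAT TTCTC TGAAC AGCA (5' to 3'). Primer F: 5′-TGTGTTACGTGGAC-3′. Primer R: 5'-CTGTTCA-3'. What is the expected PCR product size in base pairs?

78 bp

Forward primer TGTGTTACGTGGAC is found on the top strand at positions 30–43.
Taking the reverse complement of CTGTTCA gives TGAACAG, found at positions 101–107 on the template; the primer anneals here to the top strand with its 3' end pointing upstream.
Amplicon spans positions 30–107: 78 bp.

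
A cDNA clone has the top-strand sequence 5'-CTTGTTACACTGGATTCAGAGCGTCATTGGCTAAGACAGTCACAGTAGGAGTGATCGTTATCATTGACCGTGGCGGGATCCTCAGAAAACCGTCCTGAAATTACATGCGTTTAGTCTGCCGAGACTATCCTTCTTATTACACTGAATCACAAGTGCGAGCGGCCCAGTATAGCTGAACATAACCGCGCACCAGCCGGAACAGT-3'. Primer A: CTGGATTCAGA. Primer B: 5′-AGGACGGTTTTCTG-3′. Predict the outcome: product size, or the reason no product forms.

Yes — an 87 bp product.

Primer A (CTGGATTCAGA) matches the top strand at positions 10–20; it acts as a forward primer.
Primer B's reverse complement is CAGAAAACCGTCCT, matching the top strand at positions 83–96; it acts as a reverse primer.
The 3' ends face each other across positions 10–96, giving an 87 bp product.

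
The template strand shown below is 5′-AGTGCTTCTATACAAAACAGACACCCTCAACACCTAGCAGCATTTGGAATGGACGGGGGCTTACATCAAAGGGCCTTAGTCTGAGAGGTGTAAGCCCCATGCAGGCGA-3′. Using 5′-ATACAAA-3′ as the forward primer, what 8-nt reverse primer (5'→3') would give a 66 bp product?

The forward primer binds at positions 10–16, so a 66 bp product ends at position 10 + 66 − 1 = 75.
The reverse primer anneals to the top strand over positions 68–75, i.e. to AAAGGGCC.
Its sequence written 5'→3' is the reverse complement: GGCCCTTT.

5'-GGCCCTTT-3'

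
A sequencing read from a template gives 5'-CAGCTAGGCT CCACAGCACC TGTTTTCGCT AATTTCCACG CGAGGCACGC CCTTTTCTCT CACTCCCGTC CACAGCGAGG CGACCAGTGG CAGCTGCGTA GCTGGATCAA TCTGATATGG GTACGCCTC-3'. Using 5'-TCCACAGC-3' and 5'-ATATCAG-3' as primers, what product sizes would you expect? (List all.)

The forward primer TCCACAGC matches the top strand at positions 10–17, 69–76.
The reverse primer's reverse complement is CTGATAT, matching at positions 112–118.
Each forward site pairs with the reverse site to give a product ending at position 118: sizes 109, 50 bp.

109 bp, 50 bp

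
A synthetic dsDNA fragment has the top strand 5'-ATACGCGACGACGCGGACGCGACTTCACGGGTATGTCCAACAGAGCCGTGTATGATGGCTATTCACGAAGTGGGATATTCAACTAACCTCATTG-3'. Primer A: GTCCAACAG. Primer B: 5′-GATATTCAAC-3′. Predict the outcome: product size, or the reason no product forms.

Primer A (GTCCAACAG) matches the top strand at positions 35–43 (3' end points downstream).
Primer B (GATATTCAAC) also matches the top strand directly, at positions 74–83 — its reverse complement GTTGAATATC is not present.
Both primers anneal to the bottom strand with 3' ends pointing the same way, so neither can prime synthesis back toward the other.

No product — both primers anneal to the same strand and extend in the same direction.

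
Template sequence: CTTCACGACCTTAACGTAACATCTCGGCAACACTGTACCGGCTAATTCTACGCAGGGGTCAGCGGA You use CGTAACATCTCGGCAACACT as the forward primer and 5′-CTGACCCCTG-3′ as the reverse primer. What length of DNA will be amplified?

Scanning the template, CGTAACATCTCGGCAACACT occurs at positions 15–34; this primer anneals to the bottom strand there with its 3' end pointing downstream.
Taking the reverse complement of CTGACCCCTG gives CAGGGGTCAG, found at positions 53–62 on the template; the primer anneals here to the top strand with its 3' end pointing upstream.
Amplicon spans positions 15–62: 48 bp.

48 bp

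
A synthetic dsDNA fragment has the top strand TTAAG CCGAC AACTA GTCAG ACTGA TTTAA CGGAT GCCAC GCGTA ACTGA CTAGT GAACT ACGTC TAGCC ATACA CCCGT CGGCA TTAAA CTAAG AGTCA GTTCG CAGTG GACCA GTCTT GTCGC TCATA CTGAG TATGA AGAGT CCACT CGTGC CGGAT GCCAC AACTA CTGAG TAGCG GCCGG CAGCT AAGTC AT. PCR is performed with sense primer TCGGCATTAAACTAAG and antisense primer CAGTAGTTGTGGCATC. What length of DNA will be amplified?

Forward primer TCGGCATTAAACTAAG is found on the top strand at positions 80–95.
Taking the reverse complement of CAGTAGTTGTGGCATC gives GATGCCACAACTACTG, found at positions 158–173 on the template; the primer anneals here to the top strand with its 3' end pointing upstream.
The product runs from position 80 to position 173, so its length is 173 − 80 + 1 = 94 bp.

94 bp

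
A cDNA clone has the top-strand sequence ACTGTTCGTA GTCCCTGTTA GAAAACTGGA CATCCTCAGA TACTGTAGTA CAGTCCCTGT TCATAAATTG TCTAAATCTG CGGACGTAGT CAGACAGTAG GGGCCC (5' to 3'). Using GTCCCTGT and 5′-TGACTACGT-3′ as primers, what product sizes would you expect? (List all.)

82 bp, 40 bp

The forward primer GTCCCTGT matches the top strand at positions 11–18, 53–60.
The reverse primer's reverse complement is ACGTAGTCA, matching at positions 84–92.
Each forward site pairs with the reverse site to give a product ending at position 92: sizes 82, 40 bp.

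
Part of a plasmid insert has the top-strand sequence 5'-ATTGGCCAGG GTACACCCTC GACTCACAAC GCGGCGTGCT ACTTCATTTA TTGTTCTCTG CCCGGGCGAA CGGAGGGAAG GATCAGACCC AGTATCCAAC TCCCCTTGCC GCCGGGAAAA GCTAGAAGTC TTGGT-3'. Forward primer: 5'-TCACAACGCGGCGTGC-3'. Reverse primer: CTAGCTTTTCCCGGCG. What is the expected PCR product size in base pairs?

102 bp

The forward primer matches the template at positions 24–39.
The reverse primer's reverse complement is CGCCGGGAAAAGCTAG, which matches the template at positions 110–125.
Product length = (reverse-primer end) − (forward-primer start) + 1 = 125 − 24 + 1 = 102 bp.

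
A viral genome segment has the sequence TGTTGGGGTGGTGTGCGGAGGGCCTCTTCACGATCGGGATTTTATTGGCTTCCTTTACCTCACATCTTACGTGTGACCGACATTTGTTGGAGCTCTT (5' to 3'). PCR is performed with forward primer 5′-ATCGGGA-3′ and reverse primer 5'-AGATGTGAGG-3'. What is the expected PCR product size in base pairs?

The forward primer matches the template at positions 33–39.
Taking the reverse complement of AGATGTGAGG gives CCTCACATCT, found at positions 58–67 on the template; the primer anneals here to the top strand with its 3' end pointing upstream.
Amplicon spans positions 33–67: 35 bp.

35 bp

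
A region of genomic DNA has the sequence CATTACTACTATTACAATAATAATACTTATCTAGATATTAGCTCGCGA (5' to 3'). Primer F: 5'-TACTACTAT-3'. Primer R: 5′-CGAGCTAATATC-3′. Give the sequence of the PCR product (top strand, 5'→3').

The forward primer matches the template at positions 4–12.
The reverse primer's reverse complement is GATATTAGCTCG, which matches the template at positions 34–45.
The product is the template from position 4 through 45 (42 bp).

5'-TACTACTATTACAATAATAATACTTATCTAGATATTAGCTCG-3'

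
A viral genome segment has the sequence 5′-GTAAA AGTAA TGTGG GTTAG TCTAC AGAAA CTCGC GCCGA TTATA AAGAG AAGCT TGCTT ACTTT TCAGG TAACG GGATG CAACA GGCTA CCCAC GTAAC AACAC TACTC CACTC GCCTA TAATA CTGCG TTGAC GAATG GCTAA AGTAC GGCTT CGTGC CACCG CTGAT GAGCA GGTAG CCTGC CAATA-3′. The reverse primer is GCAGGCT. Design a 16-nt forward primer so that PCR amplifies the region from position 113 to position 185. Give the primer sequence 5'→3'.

5'-CTCGCCTATAATACTG-3'

The reverse primer's reverse complement AGCCTGC matches the template at positions 179–185; the product starts at position 113.
The forward primer is identical to the top strand over positions 113–128: CTCGCCTATAATACTG.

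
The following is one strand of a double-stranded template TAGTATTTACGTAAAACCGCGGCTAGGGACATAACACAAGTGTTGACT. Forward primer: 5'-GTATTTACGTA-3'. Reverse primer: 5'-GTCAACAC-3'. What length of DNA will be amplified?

Forward primer GTATTTACGTA is found on the top strand at positions 3–13.
The reverse primer's reverse complement is GTGTTGAC, which matches the template at positions 40–47.
Product length = (reverse-primer end) − (forward-primer start) + 1 = 47 − 3 + 1 = 45 bp.

45 bp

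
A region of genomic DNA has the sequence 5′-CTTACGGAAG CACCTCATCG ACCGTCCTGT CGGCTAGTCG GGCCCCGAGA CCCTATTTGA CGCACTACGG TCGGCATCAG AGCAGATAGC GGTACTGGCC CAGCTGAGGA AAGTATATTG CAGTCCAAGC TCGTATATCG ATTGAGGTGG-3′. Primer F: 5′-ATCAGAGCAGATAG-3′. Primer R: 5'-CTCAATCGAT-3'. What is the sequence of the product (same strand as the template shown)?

5'-ATCAGAGCAGATAGCGGTACTGGCCCAGCTGAGGAAAGTATATTGCAGTCCAAGCTCGTATATCGATTGAG-3'

The forward primer matches the template at positions 76–89.
Reverse complement of the reverse primer: ATCGATTGAG. This occurs on the top strand at positions 137–146.
The product is the template from position 76 through 146 (71 bp).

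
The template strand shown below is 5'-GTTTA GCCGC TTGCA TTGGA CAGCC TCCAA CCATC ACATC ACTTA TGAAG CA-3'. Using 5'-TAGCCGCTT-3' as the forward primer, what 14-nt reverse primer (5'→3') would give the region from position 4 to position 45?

5'-TAAGTGATGTGATG-3'

The product's 3' end on the top strand is position 45.
The reverse primer anneals to the top strand over positions 32–45, i.e. to CATCACATCACTTA.
Its sequence written 5'→3' is the reverse complement: TAAGTGATGTGATG.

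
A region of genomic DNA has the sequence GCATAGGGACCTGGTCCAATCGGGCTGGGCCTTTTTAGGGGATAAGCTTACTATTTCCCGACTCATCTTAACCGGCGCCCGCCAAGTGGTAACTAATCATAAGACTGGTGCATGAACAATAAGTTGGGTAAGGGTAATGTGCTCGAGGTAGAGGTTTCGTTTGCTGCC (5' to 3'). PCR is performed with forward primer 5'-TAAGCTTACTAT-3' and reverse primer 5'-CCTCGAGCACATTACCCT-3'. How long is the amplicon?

Forward primer TAAGCTTACTAT is found on the top strand at positions 43–54.
Reverse complement of the reverse primer: AGGGTAATGTGCTCGAGG. This occurs on the top strand at positions 131–148.
Amplicon spans positions 43–148: 106 bp.

106 bp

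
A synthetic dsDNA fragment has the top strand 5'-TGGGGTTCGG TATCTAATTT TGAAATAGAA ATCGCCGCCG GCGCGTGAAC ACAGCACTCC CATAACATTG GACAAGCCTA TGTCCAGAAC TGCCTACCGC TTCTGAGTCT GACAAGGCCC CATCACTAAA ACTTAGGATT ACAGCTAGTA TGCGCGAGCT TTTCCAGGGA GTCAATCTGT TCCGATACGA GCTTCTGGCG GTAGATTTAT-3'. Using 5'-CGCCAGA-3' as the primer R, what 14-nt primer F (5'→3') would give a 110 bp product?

5'-TGCCTACCGCTTCT-3'

The reverse primer's reverse complement TCTGGCG matches the template at positions 194–200, so the product ends at position 200.
A 110 bp product then starts at position 200 − 110 + 1 = 91.
The forward primer is identical to the top strand there: TGCCTACCGCTTCT.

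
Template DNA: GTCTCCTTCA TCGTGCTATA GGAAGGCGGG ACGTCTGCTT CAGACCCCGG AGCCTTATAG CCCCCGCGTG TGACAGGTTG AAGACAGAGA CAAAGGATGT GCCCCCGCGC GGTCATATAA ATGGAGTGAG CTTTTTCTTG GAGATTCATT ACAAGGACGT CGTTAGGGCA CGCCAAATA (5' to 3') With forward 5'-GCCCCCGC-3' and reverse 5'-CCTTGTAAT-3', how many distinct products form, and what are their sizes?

Two products: 97 bp, 56 bp

The forward primer GCCCCCGC matches the top strand at positions 60–67, 101–108.
The reverse primer's reverse complement is ATTACAAGG, matching at positions 148–156.
Each forward site pairs with the reverse site to give a product ending at position 156: sizes 97, 56 bp.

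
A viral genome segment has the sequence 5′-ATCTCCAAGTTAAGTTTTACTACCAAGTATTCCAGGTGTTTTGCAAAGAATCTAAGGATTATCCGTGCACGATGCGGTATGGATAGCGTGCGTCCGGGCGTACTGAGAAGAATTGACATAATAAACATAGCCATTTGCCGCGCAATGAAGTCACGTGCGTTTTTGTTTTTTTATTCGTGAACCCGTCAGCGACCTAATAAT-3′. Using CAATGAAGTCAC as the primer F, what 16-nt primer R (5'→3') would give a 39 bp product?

The forward primer binds at positions 143–154, so a 39 bp product ends at position 143 + 39 − 1 = 181.
The reverse primer anneals to the top strand over positions 166–181, i.e. to TTTTTTTATTCGTGAA.
Its sequence written 5'→3' is the reverse complement: TTCACGAATAAAAAAA.

5'-TTCACGAATAAAAAAA-3'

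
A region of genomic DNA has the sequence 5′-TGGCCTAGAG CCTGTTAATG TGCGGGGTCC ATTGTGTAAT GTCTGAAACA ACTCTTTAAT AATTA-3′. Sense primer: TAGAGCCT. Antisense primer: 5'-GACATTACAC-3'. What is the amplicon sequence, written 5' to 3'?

5'-TAGAGCCTGTTAATGTGCGGGGTCCATTGTGTAATGTC-3'

The forward primer matches the template at positions 6–13.
Taking the reverse complement of GACATTACAC gives GTGTAATGTC, found at positions 34–43 on the template; the primer anneals here to the top strand with its 3' end pointing upstream.
The product is the template from position 6 through 43 (38 bp).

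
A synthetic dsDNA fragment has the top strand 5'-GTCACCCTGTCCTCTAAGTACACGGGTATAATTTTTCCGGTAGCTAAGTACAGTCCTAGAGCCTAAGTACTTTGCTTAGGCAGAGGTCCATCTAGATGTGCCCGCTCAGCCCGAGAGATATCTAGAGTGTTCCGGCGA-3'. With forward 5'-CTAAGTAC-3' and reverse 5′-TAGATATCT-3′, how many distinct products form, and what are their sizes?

Three products: 111 bp, 81 bp, 62 bp

The forward primer CTAAGTAC matches the top strand at positions 14–21, 44–51, 63–70.
The reverse primer's reverse complement is AGATATCTA, matching at positions 116–124.
Each forward site pairs with the reverse site to give a product ending at position 124: sizes 111, 81, 62 bp.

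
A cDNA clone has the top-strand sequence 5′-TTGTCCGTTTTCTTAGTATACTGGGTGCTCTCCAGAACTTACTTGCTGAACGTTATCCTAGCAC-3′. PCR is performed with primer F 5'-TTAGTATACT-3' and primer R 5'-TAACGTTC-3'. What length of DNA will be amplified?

43 bp

The forward primer matches the template at positions 13–22.
Taking the reverse complement of TAACGTTC gives GAACGTTA, found at positions 48–55 on the template; the primer anneals here to the top strand with its 3' end pointing upstream.
Amplicon spans positions 13–55: 43 bp.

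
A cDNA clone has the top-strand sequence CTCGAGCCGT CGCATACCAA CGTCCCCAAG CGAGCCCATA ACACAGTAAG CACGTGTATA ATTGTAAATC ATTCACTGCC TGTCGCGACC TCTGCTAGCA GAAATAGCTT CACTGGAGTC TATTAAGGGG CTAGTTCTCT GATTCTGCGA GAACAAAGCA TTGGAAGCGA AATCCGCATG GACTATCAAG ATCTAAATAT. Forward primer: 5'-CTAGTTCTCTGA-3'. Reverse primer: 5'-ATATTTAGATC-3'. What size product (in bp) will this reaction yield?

70 bp

Forward primer CTAGTTCTCTGA is found on the top strand at positions 131–142.
The reverse primer's reverse complement is GATCTAAATAT, which matches the template at positions 190–200.
The product runs from position 131 to position 200, so its length is 200 − 131 + 1 = 70 bp.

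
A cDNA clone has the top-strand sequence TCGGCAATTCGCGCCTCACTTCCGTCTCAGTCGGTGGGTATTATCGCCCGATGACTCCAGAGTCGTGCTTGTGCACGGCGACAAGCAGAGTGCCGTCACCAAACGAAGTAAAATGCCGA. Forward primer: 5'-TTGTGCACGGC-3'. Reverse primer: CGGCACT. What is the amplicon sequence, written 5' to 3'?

5'-TTGTGCACGGCGACAAGCAGAGTGCCG-3'

The forward primer matches the template at positions 69–79.
Taking the reverse complement of CGGCACT gives AGTGCCG, found at positions 89–95 on the template; the primer anneals here to the top strand with its 3' end pointing upstream.
The product is the template from position 69 through 95 (27 bp).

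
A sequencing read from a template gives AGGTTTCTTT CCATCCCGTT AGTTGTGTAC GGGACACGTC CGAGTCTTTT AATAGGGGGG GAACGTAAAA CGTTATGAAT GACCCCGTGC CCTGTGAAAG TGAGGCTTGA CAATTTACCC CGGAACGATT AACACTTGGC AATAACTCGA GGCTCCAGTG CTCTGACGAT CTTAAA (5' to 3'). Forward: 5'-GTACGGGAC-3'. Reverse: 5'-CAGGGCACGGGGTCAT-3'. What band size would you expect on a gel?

68 bp

Scanning the template, GTACGGGAC occurs at positions 27–35; this primer anneals to the bottom strand there with its 3' end pointing downstream.
Reverse complement of the reverse primer: ATGACCCCGTGCCCTG. This occurs on the top strand at positions 79–94.
The product runs from position 27 to position 94, so its length is 94 − 27 + 1 = 68 bp.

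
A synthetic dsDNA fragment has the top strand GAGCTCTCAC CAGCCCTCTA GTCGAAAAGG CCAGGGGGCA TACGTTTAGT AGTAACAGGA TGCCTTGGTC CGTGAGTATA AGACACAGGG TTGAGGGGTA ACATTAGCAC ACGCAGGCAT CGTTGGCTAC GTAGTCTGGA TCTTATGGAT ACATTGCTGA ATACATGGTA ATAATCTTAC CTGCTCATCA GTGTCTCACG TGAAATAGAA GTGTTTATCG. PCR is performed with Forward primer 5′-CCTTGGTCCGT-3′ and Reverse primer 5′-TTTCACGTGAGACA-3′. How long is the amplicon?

143 bp

The forward primer matches the template at positions 63–73.
The reverse primer's reverse complement is TGTCTCACGTGAAA, which matches the template at positions 192–205.
The product runs from position 63 to position 205, so its length is 205 − 63 + 1 = 143 bp.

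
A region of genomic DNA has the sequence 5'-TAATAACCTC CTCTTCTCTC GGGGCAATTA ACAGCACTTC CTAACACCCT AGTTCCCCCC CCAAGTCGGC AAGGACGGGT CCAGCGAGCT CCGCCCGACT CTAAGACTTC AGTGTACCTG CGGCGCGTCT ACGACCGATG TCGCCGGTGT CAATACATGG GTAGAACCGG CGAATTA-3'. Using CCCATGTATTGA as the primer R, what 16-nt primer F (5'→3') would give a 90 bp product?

5'-AGGACGGGTCCAGCGA-3'

The reverse primer's reverse complement TCAATACATGGG matches the template at positions 150–161, so the product ends at position 161.
A 90 bp product then starts at position 161 − 90 + 1 = 72.
The forward primer is identical to the top strand there: AGGACGGGTCCAGCGA.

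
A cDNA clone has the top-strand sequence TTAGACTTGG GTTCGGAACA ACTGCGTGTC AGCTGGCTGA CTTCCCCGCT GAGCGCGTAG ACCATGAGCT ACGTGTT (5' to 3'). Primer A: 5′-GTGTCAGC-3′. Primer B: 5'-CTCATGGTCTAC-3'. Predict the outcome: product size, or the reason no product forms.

Yes — a 43 bp product.

Primer A (GTGTCAGC) matches the top strand at positions 26–33; it acts as a forward primer.
Primer B's reverse complement is GTAGACCATGAG, matching the top strand at positions 57–68; it acts as a reverse primer.
The 3' ends face each other across positions 26–68, giving a 43 bp product.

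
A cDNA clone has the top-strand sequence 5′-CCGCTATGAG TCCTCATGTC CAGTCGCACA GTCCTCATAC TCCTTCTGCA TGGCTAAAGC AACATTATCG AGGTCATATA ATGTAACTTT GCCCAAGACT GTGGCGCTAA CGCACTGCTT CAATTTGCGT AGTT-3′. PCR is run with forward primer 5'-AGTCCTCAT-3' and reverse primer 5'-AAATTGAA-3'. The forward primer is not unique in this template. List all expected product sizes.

118 bp, 97 bp

The forward primer AGTCCTCAT matches the top strand at positions 9–17, 30–38.
The reverse primer's reverse complement is TTCAATTT, matching at positions 119–126.
Each forward site pairs with the reverse site to give a product ending at position 126: sizes 118, 97 bp.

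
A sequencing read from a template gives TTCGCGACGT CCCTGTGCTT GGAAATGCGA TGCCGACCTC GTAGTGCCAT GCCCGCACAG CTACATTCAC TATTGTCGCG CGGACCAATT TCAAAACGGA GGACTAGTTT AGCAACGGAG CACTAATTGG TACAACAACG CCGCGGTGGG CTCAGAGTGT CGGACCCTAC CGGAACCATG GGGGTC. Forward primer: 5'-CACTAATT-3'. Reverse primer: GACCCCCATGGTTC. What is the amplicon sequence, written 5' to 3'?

Forward primer CACTAATT is found on the top strand at positions 121–128.
Taking the reverse complement of GACCCCCATGGTTC gives GAACCATGGGGGTC, found at positions 173–186 on the template; the primer anneals here to the top strand with its 3' end pointing upstream.
The product is the template from position 121 through 186 (66 bp).

5'-CACTAATTGGTACAACAACGCCGCGGTGGGCTCAGAGTGTCGGACCCTACCGGAACCATGGGGGTC-3'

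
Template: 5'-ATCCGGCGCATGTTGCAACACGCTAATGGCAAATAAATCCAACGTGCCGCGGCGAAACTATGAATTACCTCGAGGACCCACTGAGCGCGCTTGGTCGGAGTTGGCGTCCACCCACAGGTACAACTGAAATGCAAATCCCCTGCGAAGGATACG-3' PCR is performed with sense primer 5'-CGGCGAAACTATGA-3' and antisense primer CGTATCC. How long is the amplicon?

104 bp

Scanning the template, CGGCGAAACTATGA occurs at positions 50–63; this primer anneals to the bottom strand there with its 3' end pointing downstream.
Reverse complement of the reverse primer: GGATACG. This occurs on the top strand at positions 147–153.
The product runs from position 50 to position 153, so its length is 153 − 50 + 1 = 104 bp.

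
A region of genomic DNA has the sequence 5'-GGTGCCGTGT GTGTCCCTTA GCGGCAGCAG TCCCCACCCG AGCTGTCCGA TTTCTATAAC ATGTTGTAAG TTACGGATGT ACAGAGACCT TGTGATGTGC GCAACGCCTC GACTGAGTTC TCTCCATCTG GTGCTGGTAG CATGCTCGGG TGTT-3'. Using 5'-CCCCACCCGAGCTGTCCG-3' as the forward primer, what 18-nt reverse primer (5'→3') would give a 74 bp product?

5'-GTTGCGCACATCACAAGG-3'

The forward primer binds at positions 32–49, so a 74 bp product ends at position 32 + 74 − 1 = 105.
The reverse primer anneals to the top strand over positions 88–105, i.e. to CCTTGTGATGTGCGCAAC.
Its sequence written 5'→3' is the reverse complement: GTTGCGCACATCACAAGG.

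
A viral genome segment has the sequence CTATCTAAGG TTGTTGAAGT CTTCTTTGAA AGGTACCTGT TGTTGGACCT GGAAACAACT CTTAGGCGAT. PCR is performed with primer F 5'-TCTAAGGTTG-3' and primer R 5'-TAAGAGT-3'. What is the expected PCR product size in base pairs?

The forward primer matches the template at positions 4–13.
Reverse complement of the reverse primer: ACTCTTA. This occurs on the top strand at positions 58–64.
Amplicon spans positions 4–64: 61 bp.

61 bp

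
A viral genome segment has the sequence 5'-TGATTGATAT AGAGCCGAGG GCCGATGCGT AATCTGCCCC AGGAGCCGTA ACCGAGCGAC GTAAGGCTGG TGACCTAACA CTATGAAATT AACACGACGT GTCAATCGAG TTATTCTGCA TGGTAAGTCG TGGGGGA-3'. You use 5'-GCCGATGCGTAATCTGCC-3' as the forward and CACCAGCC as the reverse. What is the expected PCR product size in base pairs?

52 bp

Forward primer GCCGATGCGTAATCTGCC is found on the top strand at positions 21–38.
Reverse complement of the reverse primer: GGCTGGTG. This occurs on the top strand at positions 65–72.
Amplicon spans positions 21–72: 52 bp.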